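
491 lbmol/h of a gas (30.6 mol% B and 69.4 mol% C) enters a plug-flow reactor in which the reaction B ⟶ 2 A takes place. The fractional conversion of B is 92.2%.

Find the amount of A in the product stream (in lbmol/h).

B reacted = 0.922 × 150.2 = 138.5 lbmol/h; ν_B = −1, so ξ = 138.5/1 = 138.5 lbmol/h.
Outlet amounts (n = n₀ + ν ξ):
  B: 150.2 − 1(138.5) = 11.72
  A: 0 + 2(138.5) = 277.1
  C: 340.8 (inert)

277 lbmol/h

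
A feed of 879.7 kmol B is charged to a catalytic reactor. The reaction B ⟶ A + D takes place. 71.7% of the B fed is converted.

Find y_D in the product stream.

B reacted = 0.717 × 879.7 = 630.7 kmol; ν_B = −1, so ξ = 630.7/1 = 630.7 kmol.
Outlet amounts (n = n₀ + ν ξ):
  B: 879.7 − 1(630.7) = 249
  A: 0 + 1(630.7) = 630.7
  D: 0 + 1(630.7) = 630.7
Total out = 1510 kmol; y_D = 630.7 / 1510 = 0.4176.

0.418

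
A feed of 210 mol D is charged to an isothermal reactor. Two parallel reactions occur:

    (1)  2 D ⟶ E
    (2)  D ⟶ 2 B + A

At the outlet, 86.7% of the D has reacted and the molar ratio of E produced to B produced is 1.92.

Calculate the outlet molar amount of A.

Conversion of D: D consumed = 0.867 × 210 = 182.1 mol = 2ξ₁ + 1ξ₂.
Selectivity: 1ξ₁ / (2ξ₂) = 1.92 → ξ₁ = 3.84 ξ₂.
Substitute: (2·3.84 + 1) ξ₂ = 182.1 → ξ₂ = 20.98 mol, ξ₁ = 80.55 mol.
Outlet amounts (n = n₀ + Σ ν·ξ):
  D: 210 − 2(80.55) − 1(20.98) = 27.93
  E: 0 + 1(80.55) = 80.55
  B: 0 + 2(20.98) = 41.95
  A: 0 + 1(20.98) = 20.98

21 mol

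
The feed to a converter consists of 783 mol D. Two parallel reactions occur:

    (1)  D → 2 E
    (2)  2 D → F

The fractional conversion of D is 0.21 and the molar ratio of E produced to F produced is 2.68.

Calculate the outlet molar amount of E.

132 mol

Conversion of D: D consumed = 0.21 × 783 = 164.4 mol = 1ξ₁ + 2ξ₂.
Selectivity: 2ξ₁ / (1ξ₂) = 2.68 → ξ₁ = 1.34 ξ₂.
Substitute: (1·1.34 + 2) ξ₂ = 164.4 → ξ₂ = 49.23 mol, ξ₁ = 65.97 mol.
Outlet amounts (n = n₀ + Σ ν·ξ):
  D: 783 − 1(65.97) − 2(49.23) = 618.6
  E: 0 + 2(65.97) = 131.9
  F: 0 + 1(49.23) = 49.23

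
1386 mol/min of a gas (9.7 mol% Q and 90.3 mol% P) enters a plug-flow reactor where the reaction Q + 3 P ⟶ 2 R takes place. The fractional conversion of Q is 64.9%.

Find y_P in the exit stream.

0.817

Q reacted = 0.649 × 134.4 = 87.25 mol/min; ν_Q = −1, so ξ = 87.25/1 = 87.25 mol/min.
Outlet amounts (n = n₀ + ν ξ):
  Q: 134.4 − 1(87.25) = 47.19
  P: 1252 − 3(87.25) = 989.8
  R: 0 + 2(87.25) = 174.5
Total out = 1211 mol/min; y_P = 989.8 / 1211 = 0.817.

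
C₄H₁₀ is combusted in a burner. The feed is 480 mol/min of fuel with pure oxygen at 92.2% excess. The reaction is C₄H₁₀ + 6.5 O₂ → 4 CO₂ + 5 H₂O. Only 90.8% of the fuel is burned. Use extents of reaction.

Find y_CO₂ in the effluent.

Stoichiometric O₂ = 6.5 × 480 = 3120 mol/min; O₂ fed = 3120 × 1.922 = 5997 mol/min.
Fuel reacted = 0.908 × 480 → ξ = 435.8 mol/min.
Outlet (n = n₀ + ν ξ):
  C₄H₁₀: 480 − 1(435.8) = 44.16
  O₂: 5997 − 6.5(435.8) = 3164
  CO₂: 0 + 4(435.8) = 1743
  H₂O: 0 + 5(435.8) = 2179
Total out = 7130 mol/min; y_CO₂ = 1743 / 7130 = 0.2445.

0.244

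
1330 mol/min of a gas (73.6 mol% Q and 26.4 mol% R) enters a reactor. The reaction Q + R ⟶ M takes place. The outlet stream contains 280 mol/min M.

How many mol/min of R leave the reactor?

71.1 mol/min

For M: n = n₀ + 1ξ → 280 = 0 + 1ξ, giving ξ = 280 mol/min.
Outlet amounts (n = n₀ + ν ξ):
  Q: 978.9 − 1(280) = 698.9
  R: 351.1 − 1(280) = 71.12
  M: 0 + 1(280) = 280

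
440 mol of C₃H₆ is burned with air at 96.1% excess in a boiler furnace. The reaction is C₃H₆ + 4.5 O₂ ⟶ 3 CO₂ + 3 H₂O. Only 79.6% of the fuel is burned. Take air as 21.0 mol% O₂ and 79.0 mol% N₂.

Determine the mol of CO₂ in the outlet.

Stoichiometric O₂ = 4.5 × 440 = 1980 mol; O₂ fed = 1980 × 1.961 = 3883 mol.
N₂ fed = 3883 × 79/21 = 14610 mol.
Fuel reacted = 0.796 × 440 → ξ = 350.2 mol.
Outlet (n = n₀ + ν ξ):
  C₃H₆: 440 − 1(350.2) = 89.76
  O₂: 3883 − 4.5(350.2) = 2307
  N₂: 14610 (inert)
  CO₂: 0 + 3(350.2) = 1051
  H₂O: 0 + 3(350.2) = 1051

1050 mol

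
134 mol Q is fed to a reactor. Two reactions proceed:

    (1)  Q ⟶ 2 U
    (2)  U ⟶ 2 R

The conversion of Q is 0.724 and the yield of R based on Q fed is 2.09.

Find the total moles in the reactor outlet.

Conversion of Q: Q consumed = 1ξ₁ = 0.724 × 134 → ξ₁ = 97.02 mol.
Yield of R: 2ξ₂ / 134 = 2.09 → ξ₂ = 140 mol.
Outlet amounts (n = n₀ + Σ ν·ξ):
  Q: 134 − 1(97.02) = 36.98
  U: 0 + 2(97.02) − 1(140) = 54
  R: 0 + 2(140) = 280.1
Total out = 36.98 + 54 + 280.1 = 371 mol.

371 mol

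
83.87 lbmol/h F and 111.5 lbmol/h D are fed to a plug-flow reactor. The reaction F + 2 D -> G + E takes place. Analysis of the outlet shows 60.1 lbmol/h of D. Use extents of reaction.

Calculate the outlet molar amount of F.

For D: n = n₀ − 2ξ → 60.1 = 111.5 − 2ξ, giving ξ = 25.7 lbmol/h.
Outlet amounts (n = n₀ + ν ξ):
  F: 83.87 − 1(25.7) = 58.17
  D: 111.5 − 2(25.7) = 60.1
  G: 0 + 1(25.7) = 25.7
  E: 0 + 1(25.7) = 25.7

58.2 lbmol/h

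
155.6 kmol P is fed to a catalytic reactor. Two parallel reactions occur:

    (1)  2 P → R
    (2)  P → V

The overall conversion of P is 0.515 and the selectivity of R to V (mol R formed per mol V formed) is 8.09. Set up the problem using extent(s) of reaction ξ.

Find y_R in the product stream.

0.32

Conversion of P: P consumed = 0.515 × 155.6 = 80.13 kmol = 2ξ₁ + 1ξ₂.
Selectivity: 1ξ₁ / (1ξ₂) = 8.09 → ξ₁ = 8.09 ξ₂.
Substitute: (2·8.09 + 1) ξ₂ = 80.13 → ξ₂ = 4.664 kmol, ξ₁ = 37.73 kmol.
Outlet amounts (n = n₀ + Σ ν·ξ):
  P: 155.6 − 2(37.73) − 1(4.664) = 75.47
  R: 0 + 1(37.73) = 37.73
  V: 0 + 1(4.664) = 4.664
Total out = 117.9 kmol; y_R = 37.73 / 117.9 = 0.3202.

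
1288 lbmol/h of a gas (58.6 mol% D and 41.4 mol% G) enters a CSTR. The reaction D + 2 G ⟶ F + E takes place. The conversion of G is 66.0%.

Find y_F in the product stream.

0.158

G reacted = 0.66 × 533.2 = 351.9 lbmol/h; ν_G = −2, so ξ = 351.9/2 = 176 lbmol/h.
Outlet amounts (n = n₀ + ν ξ):
  D: 754.8 − 1(176) = 578.8
  G: 533.2 − 2(176) = 181.3
  F: 0 + 1(176) = 176
  E: 0 + 1(176) = 176
Total out = 1112 lbmol/h; y_F = 176 / 1112 = 0.1582.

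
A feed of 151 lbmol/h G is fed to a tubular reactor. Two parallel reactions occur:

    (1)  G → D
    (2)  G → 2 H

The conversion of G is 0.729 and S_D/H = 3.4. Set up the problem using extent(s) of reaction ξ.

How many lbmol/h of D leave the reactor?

Conversion of G: G consumed = 0.729 × 151 = 110.1 lbmol/h = 1ξ₁ + 1ξ₂.
Selectivity: 1ξ₁ / (2ξ₂) = 3.4 → ξ₁ = 6.8 ξ₂.
Substitute: (1·6.8 + 1) ξ₂ = 110.1 → ξ₂ = 14.11 lbmol/h, ξ₁ = 95.97 lbmol/h.
Outlet amounts (n = n₀ + Σ ν·ξ):
  G: 151 − 1(95.97) − 1(14.11) = 40.92
  D: 0 + 1(95.97) = 95.97
  H: 0 + 2(14.11) = 28.23

96 lbmol/h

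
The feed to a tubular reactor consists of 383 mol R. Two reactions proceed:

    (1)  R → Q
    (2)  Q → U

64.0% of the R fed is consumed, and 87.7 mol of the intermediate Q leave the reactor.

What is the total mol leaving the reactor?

383 mol

Conversion of R: R consumed = 1ξ₁ = 0.64 × 383 → ξ₁ = 245.1 mol.
Q balance: n_Q = 0 + 1ξ₁ − 1ξ₂ = 87.7 → ξ₂ = (1·245.1 − 87.7)/1 = 157.4 mol.
Outlet amounts (n = n₀ + Σ ν·ξ):
  R: 383 − 1(245.1) = 137.9
  Q: 0 + 1(245.1) − 1(157.4) = 87.7
  U: 0 + 1(157.4) = 157.4
Total out = 137.9 + 87.7 + 157.4 = 383 mol.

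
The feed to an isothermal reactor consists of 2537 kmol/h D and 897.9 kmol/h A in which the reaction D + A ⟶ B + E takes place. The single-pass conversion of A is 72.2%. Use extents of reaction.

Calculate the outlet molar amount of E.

A reacted = 0.722 × 897.9 = 648.3 kmol/h; ν_A = −1, so ξ = 648.3/1 = 648.3 kmol/h.
Outlet amounts (n = n₀ + ν ξ):
  D: 2537 − 1(648.3) = 1889
  A: 897.9 − 1(648.3) = 249.6
  B: 0 + 1(648.3) = 648.3
  E: 0 + 1(648.3) = 648.3

648 kmol/h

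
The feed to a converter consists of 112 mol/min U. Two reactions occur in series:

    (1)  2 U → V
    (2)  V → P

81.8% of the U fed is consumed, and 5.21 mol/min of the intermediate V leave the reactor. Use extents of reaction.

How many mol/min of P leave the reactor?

Conversion of U: U consumed = 2ξ₁ = 0.818 × 112 → ξ₁ = 45.81 mol/min.
V balance: n_V = 0 + 1ξ₁ − 1ξ₂ = 5.21 → ξ₂ = (1·45.81 − 5.21)/1 = 40.6 mol/min.
Outlet amounts (n = n₀ + Σ ν·ξ):
  U: 112 − 2(45.81) = 20.38
  V: 0 + 1(45.81) − 1(40.6) = 5.21
  P: 0 + 1(40.6) = 40.6

40.6 mol/min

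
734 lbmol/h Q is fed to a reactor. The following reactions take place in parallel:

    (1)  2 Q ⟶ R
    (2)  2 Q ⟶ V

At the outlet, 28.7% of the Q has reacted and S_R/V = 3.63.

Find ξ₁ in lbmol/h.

ξ₁ = 82.6 lbmol/h

Conversion of Q: Q consumed = 0.287 × 734 = 210.7 lbmol/h = 2ξ₁ + 2ξ₂.
Selectivity: 1ξ₁ / (1ξ₂) = 3.63 → ξ₁ = 3.63 ξ₂.
Substitute: (2·3.63 + 2) ξ₂ = 210.7 → ξ₂ = 22.75 lbmol/h, ξ₁ = 82.58 lbmol/h.
Outlet amounts (n = n₀ + Σ ν·ξ):
  Q: 734 − 2(82.58) − 2(22.75) = 523.3
  R: 0 + 1(82.58) = 82.58
  V: 0 + 1(22.75) = 22.75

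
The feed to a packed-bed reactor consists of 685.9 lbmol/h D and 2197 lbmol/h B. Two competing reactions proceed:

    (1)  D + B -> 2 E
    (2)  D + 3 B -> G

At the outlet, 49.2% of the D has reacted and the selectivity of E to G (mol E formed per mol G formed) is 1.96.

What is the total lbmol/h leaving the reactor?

2370 lbmol/h

Conversion of D: D consumed = 0.492 × 685.9 = 337.5 lbmol/h = 1ξ₁ + 1ξ₂.
Selectivity: 2ξ₁ / (1ξ₂) = 1.96 → ξ₁ = 0.98 ξ₂.
Substitute: (1·0.98 + 1) ξ₂ = 337.5 → ξ₂ = 170.4 lbmol/h, ξ₁ = 167 lbmol/h.
Outlet amounts (n = n₀ + Σ ν·ξ):
  D: 685.9 − 1(167) − 1(170.4) = 348.4
  B: 2197 − 1(167) − 3(170.4) = 1519
  E: 0 + 2(167) = 334.1
  G: 0 + 1(170.4) = 170.4
Total out = 348.4 + 1519 + 334.1 + 170.4 = 2372 lbmol/h.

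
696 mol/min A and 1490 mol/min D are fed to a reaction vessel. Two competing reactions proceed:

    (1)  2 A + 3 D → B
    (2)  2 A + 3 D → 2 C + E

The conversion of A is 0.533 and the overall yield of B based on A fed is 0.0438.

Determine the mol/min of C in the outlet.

310 mol/min

Yield of B: 1ξ₁ / 696 = 0.0438 → ξ₁ = 30.48 mol/min.
Conversion of A: 2ξ₁ + 2ξ₂ = 0.533 × 696 = 371 → ξ₂ = 155 mol/min.
Outlet amounts (n = n₀ + Σ ν·ξ):
  A: 696 − 2(30.48) − 2(155) = 325
  D: 1490 − 3(30.48) − 3(155) = 933.5
  B: 0 + 1(30.48) = 30.48
  C: 0 + 2(155) = 310
  E: 0 + 1(155) = 155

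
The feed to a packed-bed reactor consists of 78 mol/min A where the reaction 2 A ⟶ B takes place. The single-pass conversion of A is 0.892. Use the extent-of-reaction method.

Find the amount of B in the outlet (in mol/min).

34.8 mol/min

A reacted = 0.892 × 78 = 69.58 mol/min; ν_A = −2, so ξ = 69.58/2 = 34.79 mol/min.
Outlet amounts (n = n₀ + ν ξ):
  A: 78 − 2(34.79) = 8.424
  B: 0 + 1(34.79) = 34.79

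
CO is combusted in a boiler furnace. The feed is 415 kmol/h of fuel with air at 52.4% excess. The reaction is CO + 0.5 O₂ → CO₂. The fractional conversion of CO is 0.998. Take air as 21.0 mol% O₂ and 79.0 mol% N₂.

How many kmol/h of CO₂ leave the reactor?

414 kmol/h

Stoichiometric O₂ = 0.5 × 415 = 207.5 kmol/h; O₂ fed = 207.5 × 1.524 = 316.2 kmol/h.
N₂ fed = 316.2 × 79/21 = 1190 kmol/h.
Fuel reacted = 0.998 × 415 → ξ = 414.2 kmol/h.
Outlet (n = n₀ + ν ξ):
  CO: 415 − 1(414.2) = 0.83
  O₂: 316.2 − 0.5(414.2) = 109.1
  N₂: 1190 (inert)
  CO₂: 0 + 1(414.2) = 414.2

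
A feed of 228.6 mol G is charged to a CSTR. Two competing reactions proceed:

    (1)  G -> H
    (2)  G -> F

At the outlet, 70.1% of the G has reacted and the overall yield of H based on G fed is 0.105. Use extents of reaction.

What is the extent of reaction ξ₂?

ξ₂ = 136 mol

Yield of H: 1ξ₁ / 228.6 = 0.105 → ξ₁ = 24 mol.
Conversion of G: 1ξ₁ + 1ξ₂ = 0.701 × 228.6 = 160.2 → ξ₂ = 136.2 mol.
Outlet amounts (n = n₀ + Σ ν·ξ):
  G: 228.6 − 1(24) − 1(136.2) = 68.35
  H: 0 + 1(24) = 24
  F: 0 + 1(136.2) = 136.2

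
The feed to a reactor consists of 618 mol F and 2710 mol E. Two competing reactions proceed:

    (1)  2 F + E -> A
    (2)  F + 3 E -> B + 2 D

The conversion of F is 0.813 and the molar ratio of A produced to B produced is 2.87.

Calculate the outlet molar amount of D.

149 mol

Conversion of F: F consumed = 0.813 × 618 = 502.4 mol = 2ξ₁ + 1ξ₂.
Selectivity: 1ξ₁ / (1ξ₂) = 2.87 → ξ₁ = 2.87 ξ₂.
Substitute: (2·2.87 + 1) ξ₂ = 502.4 → ξ₂ = 74.55 mol, ξ₁ = 213.9 mol.
Outlet amounts (n = n₀ + Σ ν·ξ):
  F: 618 − 2(213.9) − 1(74.55) = 115.6
  E: 2710 − 1(213.9) − 3(74.55) = 2272
  A: 0 + 1(213.9) = 213.9
  B: 0 + 1(74.55) = 74.55
  D: 0 + 2(74.55) = 149.1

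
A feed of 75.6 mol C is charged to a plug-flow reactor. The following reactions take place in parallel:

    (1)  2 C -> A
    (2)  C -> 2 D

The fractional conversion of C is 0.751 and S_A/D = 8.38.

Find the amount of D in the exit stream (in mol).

Conversion of C: C consumed = 0.751 × 75.6 = 56.78 mol = 2ξ₁ + 1ξ₂.
Selectivity: 1ξ₁ / (2ξ₂) = 8.38 → ξ₁ = 16.76 ξ₂.
Substitute: (2·16.76 + 1) ξ₂ = 56.78 → ξ₂ = 1.645 mol, ξ₁ = 27.57 mol.
Outlet amounts (n = n₀ + Σ ν·ξ):
  C: 75.6 − 2(27.57) − 1(1.645) = 18.82
  A: 0 + 1(27.57) = 27.57
  D: 0 + 2(1.645) = 3.289

3.29 mol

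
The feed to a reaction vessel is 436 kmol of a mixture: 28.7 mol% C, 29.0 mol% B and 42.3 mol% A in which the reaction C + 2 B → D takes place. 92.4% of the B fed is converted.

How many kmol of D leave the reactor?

B reacted = 0.924 × 126.4 = 116.8 kmol; ν_B = −2, so ξ = 116.8/2 = 58.42 kmol.
Outlet amounts (n = n₀ + ν ξ):
  C: 125.1 − 1(58.42) = 66.72
  B: 126.4 − 2(58.42) = 9.609
  D: 0 + 1(58.42) = 58.42
  A: 184.4 (inert)

58.4 kmol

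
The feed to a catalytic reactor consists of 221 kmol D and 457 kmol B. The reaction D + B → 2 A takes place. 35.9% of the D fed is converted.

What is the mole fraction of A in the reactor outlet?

0.234

D reacted = 0.359 × 221 = 79.34 kmol; ν_D = −1, so ξ = 79.34/1 = 79.34 kmol.
Outlet amounts (n = n₀ + ν ξ):
  D: 221 − 1(79.34) = 141.7
  B: 457 − 1(79.34) = 377.7
  A: 0 + 2(79.34) = 158.7
Total out = 678 kmol; y_A = 158.7 / 678 = 0.234.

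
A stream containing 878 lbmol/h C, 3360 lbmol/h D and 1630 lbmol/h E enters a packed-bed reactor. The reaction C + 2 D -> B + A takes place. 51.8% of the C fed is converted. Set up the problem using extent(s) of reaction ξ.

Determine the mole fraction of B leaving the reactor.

0.084

C reacted = 0.518 × 878 = 454.8 lbmol/h; ν_C = −1, so ξ = 454.8/1 = 454.8 lbmol/h.
Outlet amounts (n = n₀ + ν ξ):
  C: 878 − 1(454.8) = 423.2
  D: 3360 − 2(454.8) = 2450
  B: 0 + 1(454.8) = 454.8
  A: 0 + 1(454.8) = 454.8
  E: 1630 (inert)
Total out = 5413 lbmol/h; y_B = 454.8 / 5413 = 0.08402.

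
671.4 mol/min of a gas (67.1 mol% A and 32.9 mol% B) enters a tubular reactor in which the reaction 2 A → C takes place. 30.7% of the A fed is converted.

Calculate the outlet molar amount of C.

A reacted = 0.307 × 450.5 = 138.3 mol/min; ν_A = −2, so ξ = 138.3/2 = 69.15 mol/min.
Outlet amounts (n = n₀ + ν ξ):
  A: 450.5 − 2(69.15) = 312.2
  C: 0 + 1(69.15) = 69.15
  B: 220.9 (inert)

69.2 mol/min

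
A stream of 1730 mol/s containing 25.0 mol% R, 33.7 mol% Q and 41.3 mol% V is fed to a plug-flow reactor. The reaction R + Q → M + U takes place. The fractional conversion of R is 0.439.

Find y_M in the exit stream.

0.11

R reacted = 0.439 × 432.5 = 189.9 mol/s; ν_R = −1, so ξ = 189.9/1 = 189.9 mol/s.
Outlet amounts (n = n₀ + ν ξ):
  R: 432.5 − 1(189.9) = 242.6
  Q: 583 − 1(189.9) = 393.1
  M: 0 + 1(189.9) = 189.9
  U: 0 + 1(189.9) = 189.9
  V: 714.5 (inert)
Total out = 1730 mol/s; y_M = 189.9 / 1730 = 0.1098.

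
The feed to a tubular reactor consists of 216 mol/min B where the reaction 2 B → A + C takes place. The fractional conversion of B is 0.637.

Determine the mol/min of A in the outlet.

68.8 mol/min

B reacted = 0.637 × 216 = 137.6 mol/min; ν_B = −2, so ξ = 137.6/2 = 68.8 mol/min.
Outlet amounts (n = n₀ + ν ξ):
  B: 216 − 2(68.8) = 78.41
  A: 0 + 1(68.8) = 68.8
  C: 0 + 1(68.8) = 68.8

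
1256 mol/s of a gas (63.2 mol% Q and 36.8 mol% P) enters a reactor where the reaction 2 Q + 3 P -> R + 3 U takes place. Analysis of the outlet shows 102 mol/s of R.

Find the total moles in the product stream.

1150 mol/s

For R: n = n₀ + 1ξ → 102 = 0 + 1ξ, giving ξ = 102 mol/s.
Outlet amounts (n = n₀ + ν ξ):
  Q: 793.8 − 2(102) = 589.8
  P: 462.2 − 3(102) = 156.2
  R: 0 + 1(102) = 102
  U: 0 + 3(102) = 306
Total out = 589.8 + 156.2 + 102 + 306 = 1154 mol/s.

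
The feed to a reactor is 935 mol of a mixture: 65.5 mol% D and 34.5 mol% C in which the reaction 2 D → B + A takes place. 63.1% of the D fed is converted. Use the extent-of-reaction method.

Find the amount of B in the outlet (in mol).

D reacted = 0.631 × 612.4 = 386.4 mol; ν_D = −2, so ξ = 386.4/2 = 193.2 mol.
Outlet amounts (n = n₀ + ν ξ):
  D: 612.4 − 2(193.2) = 226
  B: 0 + 1(193.2) = 193.2
  A: 0 + 1(193.2) = 193.2
  C: 322.6 (inert)

193 mol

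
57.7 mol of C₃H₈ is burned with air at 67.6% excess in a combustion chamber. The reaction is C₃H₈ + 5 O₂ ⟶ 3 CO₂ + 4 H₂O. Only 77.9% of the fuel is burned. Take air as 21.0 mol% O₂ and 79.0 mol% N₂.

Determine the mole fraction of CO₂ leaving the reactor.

Stoichiometric O₂ = 5 × 57.7 = 288.5 mol; O₂ fed = 288.5 × 1.676 = 483.5 mol.
N₂ fed = 483.5 × 79/21 = 1819 mol.
Fuel reacted = 0.779 × 57.7 → ξ = 44.95 mol.
Outlet (n = n₀ + ν ξ):
  C₃H₈: 57.7 − 1(44.95) = 12.75
  O₂: 483.5 − 5(44.95) = 258.8
  N₂: 1819 (inert)
  CO₂: 0 + 3(44.95) = 134.8
  H₂O: 0 + 4(44.95) = 179.8
Total out = 2405 mol; y_CO₂ = 134.8 / 2405 = 0.05606.

0.0561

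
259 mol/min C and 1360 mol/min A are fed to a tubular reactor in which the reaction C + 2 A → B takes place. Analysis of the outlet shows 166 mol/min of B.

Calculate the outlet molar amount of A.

For B: n = n₀ + 1ξ → 166 = 0 + 1ξ, giving ξ = 166 mol/min.
Outlet amounts (n = n₀ + ν ξ):
  C: 259 − 1(166) = 93
  A: 1360 − 2(166) = 1028
  B: 0 + 1(166) = 166

1030 mol/min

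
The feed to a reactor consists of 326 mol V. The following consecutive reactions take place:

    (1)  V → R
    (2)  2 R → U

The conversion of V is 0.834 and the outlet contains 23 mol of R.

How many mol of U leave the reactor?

Conversion of V: V consumed = 1ξ₁ = 0.834 × 326 → ξ₁ = 271.9 mol.
R balance: n_R = 0 + 1ξ₁ − 2ξ₂ = 23 → ξ₂ = (1·271.9 − 23)/2 = 124.4 mol.
Outlet amounts (n = n₀ + Σ ν·ξ):
  V: 326 − 1(271.9) = 54.12
  R: 0 + 1(271.9) − 2(124.4) = 23
  U: 0 + 1(124.4) = 124.4

124 mol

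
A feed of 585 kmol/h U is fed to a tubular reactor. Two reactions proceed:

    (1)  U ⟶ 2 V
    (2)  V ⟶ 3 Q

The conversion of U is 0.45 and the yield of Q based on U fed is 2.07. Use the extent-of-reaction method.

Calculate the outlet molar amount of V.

123 kmol/h

Conversion of U: U consumed = 1ξ₁ = 0.45 × 585 → ξ₁ = 263.2 kmol/h.
Yield of Q: 3ξ₂ / 585 = 2.07 → ξ₂ = 403.6 kmol/h.
Outlet amounts (n = n₀ + Σ ν·ξ):
  U: 585 − 1(263.2) = 321.8
  V: 0 + 2(263.2) − 1(403.6) = 122.9
  Q: 0 + 3(403.6) = 1211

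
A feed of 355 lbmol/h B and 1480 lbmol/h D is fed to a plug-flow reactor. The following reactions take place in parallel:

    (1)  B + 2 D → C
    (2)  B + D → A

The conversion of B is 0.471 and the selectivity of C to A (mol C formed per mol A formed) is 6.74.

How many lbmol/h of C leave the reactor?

Conversion of B: B consumed = 0.471 × 355 = 167.2 lbmol/h = 1ξ₁ + 1ξ₂.
Selectivity: 1ξ₁ / (1ξ₂) = 6.74 → ξ₁ = 6.74 ξ₂.
Substitute: (1·6.74 + 1) ξ₂ = 167.2 → ξ₂ = 21.6 lbmol/h, ξ₁ = 145.6 lbmol/h.
Outlet amounts (n = n₀ + Σ ν·ξ):
  B: 355 − 1(145.6) − 1(21.6) = 187.8
  D: 1480 − 2(145.6) − 1(21.6) = 1167
  C: 0 + 1(145.6) = 145.6
  A: 0 + 1(21.6) = 21.6

146 lbmol/h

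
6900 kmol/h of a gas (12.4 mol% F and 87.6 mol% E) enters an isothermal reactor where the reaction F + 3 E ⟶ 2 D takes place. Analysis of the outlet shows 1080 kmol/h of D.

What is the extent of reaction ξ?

For D: n = n₀ + 2ξ → 1080 = 0 + 2ξ, giving ξ = 540 kmol/h.
Outlet amounts (n = n₀ + ν ξ):
  F: 855.6 − 1(540) = 315.6
  E: 6044 − 3(540) = 4424
  D: 0 + 2(540) = 1080

ξ = 540 kmol/h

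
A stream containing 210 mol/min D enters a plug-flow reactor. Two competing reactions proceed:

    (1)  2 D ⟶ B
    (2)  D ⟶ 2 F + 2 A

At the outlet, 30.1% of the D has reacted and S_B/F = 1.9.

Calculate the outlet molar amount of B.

27.9 mol/min

Conversion of D: D consumed = 0.301 × 210 = 63.21 mol/min = 2ξ₁ + 1ξ₂.
Selectivity: 1ξ₁ / (2ξ₂) = 1.9 → ξ₁ = 3.8 ξ₂.
Substitute: (2·3.8 + 1) ξ₂ = 63.21 → ξ₂ = 7.35 mol/min, ξ₁ = 27.93 mol/min.
Outlet amounts (n = n₀ + Σ ν·ξ):
  D: 210 − 2(27.93) − 1(7.35) = 146.8
  B: 0 + 1(27.93) = 27.93
  F: 0 + 2(7.35) = 14.7
  A: 0 + 2(7.35) = 14.7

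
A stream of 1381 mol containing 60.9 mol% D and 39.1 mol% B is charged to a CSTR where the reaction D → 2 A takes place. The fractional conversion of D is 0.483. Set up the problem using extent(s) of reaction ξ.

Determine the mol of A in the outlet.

D reacted = 0.483 × 841 = 406.2 mol; ν_D = −1, so ξ = 406.2/1 = 406.2 mol.
Outlet amounts (n = n₀ + ν ξ):
  D: 841 − 1(406.2) = 434.8
  A: 0 + 2(406.2) = 812.4
  B: 540 (inert)

812 mol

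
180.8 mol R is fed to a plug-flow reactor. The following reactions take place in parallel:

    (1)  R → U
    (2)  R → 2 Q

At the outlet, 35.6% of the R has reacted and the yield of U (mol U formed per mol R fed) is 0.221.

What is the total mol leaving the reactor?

Yield of U: 1ξ₁ / 180.8 = 0.221 → ξ₁ = 39.96 mol.
Conversion of R: 1ξ₁ + 1ξ₂ = 0.356 × 180.8 = 64.36 → ξ₂ = 24.41 mol.
Outlet amounts (n = n₀ + Σ ν·ξ):
  R: 180.8 − 1(39.96) − 1(24.41) = 116.4
  U: 0 + 1(39.96) = 39.96
  Q: 0 + 2(24.41) = 48.82
Total out = 116.4 + 39.96 + 48.82 = 205.2 mol.

205 mol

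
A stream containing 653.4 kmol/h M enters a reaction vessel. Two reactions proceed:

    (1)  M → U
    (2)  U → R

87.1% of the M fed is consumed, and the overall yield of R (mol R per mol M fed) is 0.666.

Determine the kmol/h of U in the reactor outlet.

134 kmol/h

Conversion of M: M consumed = 1ξ₁ = 0.871 × 653.4 → ξ₁ = 569.1 kmol/h.
Yield of R: 1ξ₂ / 653.4 = 0.666 → ξ₂ = 435.2 kmol/h.
Outlet amounts (n = n₀ + Σ ν·ξ):
  M: 653.4 − 1(569.1) = 84.29
  U: 0 + 1(569.1) − 1(435.2) = 133.9
  R: 0 + 1(435.2) = 435.2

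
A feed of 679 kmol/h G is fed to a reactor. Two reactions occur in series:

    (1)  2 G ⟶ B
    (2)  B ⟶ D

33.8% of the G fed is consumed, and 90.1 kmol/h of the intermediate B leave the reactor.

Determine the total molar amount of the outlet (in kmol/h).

Conversion of G: G consumed = 2ξ₁ = 0.338 × 679 → ξ₁ = 114.8 kmol/h.
B balance: n_B = 0 + 1ξ₁ − 1ξ₂ = 90.1 → ξ₂ = (1·114.8 − 90.1)/1 = 24.65 kmol/h.
Outlet amounts (n = n₀ + Σ ν·ξ):
  G: 679 − 2(114.8) = 449.5
  B: 0 + 1(114.8) − 1(24.65) = 90.1
  D: 0 + 1(24.65) = 24.65
Total out = 449.5 + 90.1 + 24.65 = 564.2 kmol/h.

564 kmol/h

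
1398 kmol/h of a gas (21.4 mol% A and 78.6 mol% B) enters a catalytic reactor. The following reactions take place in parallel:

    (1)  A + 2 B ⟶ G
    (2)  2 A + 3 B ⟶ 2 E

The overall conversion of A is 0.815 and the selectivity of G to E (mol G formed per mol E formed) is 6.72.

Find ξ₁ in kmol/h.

ξ₁ = 212 kmol/h

Conversion of A: A consumed = 0.815 × 299.2 = 243.8 kmol/h = 1ξ₁ + 2ξ₂.
Selectivity: 1ξ₁ / (2ξ₂) = 6.72 → ξ₁ = 13.44 ξ₂.
Substitute: (1·13.44 + 2) ξ₂ = 243.8 → ξ₂ = 15.79 kmol/h, ξ₁ = 212.2 kmol/h.
Outlet amounts (n = n₀ + Σ ν·ξ):
  A: 299.2 − 1(212.2) − 2(15.79) = 55.35
  B: 1099 − 2(212.2) − 3(15.79) = 627
  G: 0 + 1(212.2) = 212.2
  E: 0 + 2(15.79) = 31.58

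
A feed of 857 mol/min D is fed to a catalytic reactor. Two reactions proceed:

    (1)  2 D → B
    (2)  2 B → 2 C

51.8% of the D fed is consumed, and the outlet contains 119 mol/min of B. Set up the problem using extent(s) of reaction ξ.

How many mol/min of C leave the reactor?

Conversion of D: D consumed = 2ξ₁ = 0.518 × 857 → ξ₁ = 222 mol/min.
B balance: n_B = 0 + 1ξ₁ − 2ξ₂ = 119 → ξ₂ = (1·222 − 119)/2 = 51.48 mol/min.
Outlet amounts (n = n₀ + Σ ν·ξ):
  D: 857 − 2(222) = 413.1
  B: 0 + 1(222) − 2(51.48) = 119
  C: 0 + 2(51.48) = 103

103 mol/min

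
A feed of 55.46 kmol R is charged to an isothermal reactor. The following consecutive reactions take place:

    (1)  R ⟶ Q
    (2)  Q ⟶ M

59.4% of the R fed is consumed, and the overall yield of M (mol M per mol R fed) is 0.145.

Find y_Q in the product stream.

Conversion of R: R consumed = 1ξ₁ = 0.594 × 55.46 → ξ₁ = 32.94 kmol.
Yield of M: 1ξ₂ / 55.46 = 0.145 → ξ₂ = 8.042 kmol.
Outlet amounts (n = n₀ + Σ ν·ξ):
  R: 55.46 − 1(32.94) = 22.52
  Q: 0 + 1(32.94) − 1(8.042) = 24.9
  M: 0 + 1(8.042) = 8.042
Total out = 55.46 kmol; y_Q = 24.9 / 55.46 = 0.449.

0.449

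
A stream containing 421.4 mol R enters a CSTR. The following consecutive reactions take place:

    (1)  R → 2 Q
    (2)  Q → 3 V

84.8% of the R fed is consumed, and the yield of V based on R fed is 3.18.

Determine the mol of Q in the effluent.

268 mol

Conversion of R: R consumed = 1ξ₁ = 0.848 × 421.4 → ξ₁ = 357.3 mol.
Yield of V: 3ξ₂ / 421.4 = 3.18 → ξ₂ = 446.7 mol.
Outlet amounts (n = n₀ + Σ ν·ξ):
  R: 421.4 − 1(357.3) = 64.05
  Q: 0 + 2(357.3) − 1(446.7) = 268
  V: 0 + 3(446.7) = 1340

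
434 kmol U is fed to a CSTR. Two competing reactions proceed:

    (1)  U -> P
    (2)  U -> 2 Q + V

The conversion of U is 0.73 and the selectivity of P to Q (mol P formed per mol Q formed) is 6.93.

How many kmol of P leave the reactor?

Conversion of U: U consumed = 0.73 × 434 = 316.8 kmol = 1ξ₁ + 1ξ₂.
Selectivity: 1ξ₁ / (2ξ₂) = 6.93 → ξ₁ = 13.86 ξ₂.
Substitute: (1·13.86 + 1) ξ₂ = 316.8 → ξ₂ = 21.32 kmol, ξ₁ = 295.5 kmol.
Outlet amounts (n = n₀ + Σ ν·ξ):
  U: 434 − 1(295.5) − 1(21.32) = 117.2
  P: 0 + 1(295.5) = 295.5
  Q: 0 + 2(21.32) = 42.64
  V: 0 + 1(21.32) = 21.32

295 kmol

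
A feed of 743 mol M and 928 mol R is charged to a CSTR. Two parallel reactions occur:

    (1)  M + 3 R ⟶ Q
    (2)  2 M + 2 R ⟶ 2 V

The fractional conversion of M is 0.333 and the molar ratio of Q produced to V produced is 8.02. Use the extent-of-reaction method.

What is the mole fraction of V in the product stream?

0.0279

Conversion of M: M consumed = 0.333 × 743 = 247.4 mol = 1ξ₁ + 2ξ₂.
Selectivity: 1ξ₁ / (2ξ₂) = 8.02 → ξ₁ = 16.04 ξ₂.
Substitute: (1·16.04 + 2) ξ₂ = 247.4 → ξ₂ = 13.72 mol, ξ₁ = 220 mol.
Outlet amounts (n = n₀ + Σ ν·ξ):
  M: 743 − 1(220) − 2(13.72) = 495.6
  R: 928 − 3(220) − 2(13.72) = 240.6
  Q: 0 + 1(220) = 220
  V: 0 + 2(13.72) = 27.43
Total out = 983.6 mol; y_V = 27.43 / 983.6 = 0.02789.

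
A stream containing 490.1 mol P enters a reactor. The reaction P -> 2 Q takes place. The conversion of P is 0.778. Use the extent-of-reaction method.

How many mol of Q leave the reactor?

P reacted = 0.778 × 490.1 = 381.3 mol; ν_P = −1, so ξ = 381.3/1 = 381.3 mol.
Outlet amounts (n = n₀ + ν ξ):
  P: 490.1 − 1(381.3) = 108.8
  Q: 0 + 2(381.3) = 762.6

763 mol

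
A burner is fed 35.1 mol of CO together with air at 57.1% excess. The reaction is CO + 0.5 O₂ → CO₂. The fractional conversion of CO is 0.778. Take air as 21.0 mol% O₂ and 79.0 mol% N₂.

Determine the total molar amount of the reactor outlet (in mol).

Stoichiometric O₂ = 0.5 × 35.1 = 17.55 mol; O₂ fed = 17.55 × 1.571 = 27.57 mol.
N₂ fed = 27.57 × 79/21 = 103.7 mol.
Fuel reacted = 0.778 × 35.1 → ξ = 27.31 mol.
Outlet (n = n₀ + ν ξ):
  CO: 35.1 − 1(27.31) = 7.792
  O₂: 27.57 − 0.5(27.31) = 13.92
  N₂: 103.7 (inert)
  CO₂: 0 + 1(27.31) = 27.31
Total out = 7.792 + 13.92 + 103.7 + 27.31 = 152.7 mol.

153 mol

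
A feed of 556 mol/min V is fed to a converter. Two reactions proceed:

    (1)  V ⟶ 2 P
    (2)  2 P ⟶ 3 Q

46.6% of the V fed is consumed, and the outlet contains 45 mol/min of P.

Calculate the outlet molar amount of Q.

Conversion of V: V consumed = 1ξ₁ = 0.466 × 556 → ξ₁ = 259.1 mol/min.
P balance: n_P = 0 + 2ξ₁ − 2ξ₂ = 45 → ξ₂ = (2·259.1 − 45)/2 = 236.6 mol/min.
Outlet amounts (n = n₀ + Σ ν·ξ):
  V: 556 − 1(259.1) = 296.9
  P: 0 + 2(259.1) − 2(236.6) = 45
  Q: 0 + 3(236.6) = 709.8

710 mol/min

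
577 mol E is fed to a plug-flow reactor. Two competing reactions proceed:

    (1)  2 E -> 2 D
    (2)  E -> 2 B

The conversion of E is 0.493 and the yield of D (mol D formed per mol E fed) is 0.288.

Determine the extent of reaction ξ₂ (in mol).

ξ₂ = 118 mol

Yield of D: 2ξ₁ / 577 = 0.288 → ξ₁ = 83.09 mol.
Conversion of E: 2ξ₁ + 1ξ₂ = 0.493 × 577 = 284.5 → ξ₂ = 118.3 mol.
Outlet amounts (n = n₀ + Σ ν·ξ):
  E: 577 − 2(83.09) − 1(118.3) = 292.5
  D: 0 + 2(83.09) = 166.2
  B: 0 + 2(118.3) = 236.6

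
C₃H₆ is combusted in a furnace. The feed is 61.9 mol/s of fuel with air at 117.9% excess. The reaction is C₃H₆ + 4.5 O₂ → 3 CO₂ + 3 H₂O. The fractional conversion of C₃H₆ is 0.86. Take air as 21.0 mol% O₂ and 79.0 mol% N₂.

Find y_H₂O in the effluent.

Stoichiometric O₂ = 4.5 × 61.9 = 278.6 mol/s; O₂ fed = 278.6 × 2.179 = 607 mol/s.
N₂ fed = 607 × 79/21 = 2283 mol/s.
Fuel reacted = 0.86 × 61.9 → ξ = 53.23 mol/s.
Outlet (n = n₀ + ν ξ):
  C₃H₆: 61.9 − 1(53.23) = 8.666
  O₂: 607 − 4.5(53.23) = 367.4
  N₂: 2283 (inert)
  CO₂: 0 + 3(53.23) = 159.7
  H₂O: 0 + 3(53.23) = 159.7
Total out = 2979 mol/s; y_H₂O = 159.7 / 2979 = 0.05361.

0.0536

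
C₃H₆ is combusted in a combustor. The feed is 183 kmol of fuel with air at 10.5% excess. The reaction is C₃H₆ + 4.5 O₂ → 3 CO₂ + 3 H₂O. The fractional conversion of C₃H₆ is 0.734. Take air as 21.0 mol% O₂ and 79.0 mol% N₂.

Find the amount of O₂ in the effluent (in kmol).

Stoichiometric O₂ = 4.5 × 183 = 823.5 kmol; O₂ fed = 823.5 × 1.105 = 910 kmol.
N₂ fed = 910 × 79/21 = 3423 kmol.
Fuel reacted = 0.734 × 183 → ξ = 134.3 kmol.
Outlet (n = n₀ + ν ξ):
  C₃H₆: 183 − 1(134.3) = 48.68
  O₂: 910 − 4.5(134.3) = 305.5
  N₂: 3423 (inert)
  CO₂: 0 + 3(134.3) = 403
  H₂O: 0 + 3(134.3) = 403

306 kmol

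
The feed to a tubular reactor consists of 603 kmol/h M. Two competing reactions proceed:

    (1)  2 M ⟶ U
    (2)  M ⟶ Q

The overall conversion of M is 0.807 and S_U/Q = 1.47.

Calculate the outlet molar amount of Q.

Conversion of M: M consumed = 0.807 × 603 = 486.6 kmol/h = 2ξ₁ + 1ξ₂.
Selectivity: 1ξ₁ / (1ξ₂) = 1.47 → ξ₁ = 1.47 ξ₂.
Substitute: (2·1.47 + 1) ξ₂ = 486.6 → ξ₂ = 123.5 kmol/h, ξ₁ = 181.6 kmol/h.
Outlet amounts (n = n₀ + Σ ν·ξ):
  M: 603 − 2(181.6) − 1(123.5) = 116.4
  U: 0 + 1(181.6) = 181.6
  Q: 0 + 1(123.5) = 123.5

124 kmol/h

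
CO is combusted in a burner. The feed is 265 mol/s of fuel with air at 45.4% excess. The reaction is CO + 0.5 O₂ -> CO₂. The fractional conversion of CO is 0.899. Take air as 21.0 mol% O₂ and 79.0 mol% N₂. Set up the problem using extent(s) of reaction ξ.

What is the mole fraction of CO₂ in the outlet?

0.224

Stoichiometric O₂ = 0.5 × 265 = 132.5 mol/s; O₂ fed = 132.5 × 1.454 = 192.7 mol/s.
N₂ fed = 192.7 × 79/21 = 724.7 mol/s.
Fuel reacted = 0.899 × 265 → ξ = 238.2 mol/s.
Outlet (n = n₀ + ν ξ):
  CO: 265 − 1(238.2) = 26.76
  O₂: 192.7 − 0.5(238.2) = 73.54
  N₂: 724.7 (inert)
  CO₂: 0 + 1(238.2) = 238.2
Total out = 1063 mol/s; y_CO₂ = 238.2 / 1063 = 0.2241.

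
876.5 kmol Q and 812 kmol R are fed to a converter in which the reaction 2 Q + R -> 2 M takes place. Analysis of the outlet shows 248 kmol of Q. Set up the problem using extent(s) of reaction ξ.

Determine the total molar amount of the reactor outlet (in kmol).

For Q: n = n₀ − 2ξ → 248 = 876.5 − 2ξ, giving ξ = 314.2 kmol.
Outlet amounts (n = n₀ + ν ξ):
  Q: 876.5 − 2(314.2) = 248
  R: 812 − 1(314.2) = 497.8
  M: 0 + 2(314.2) = 628.5
Total out = 248 + 497.8 + 628.5 = 1374 kmol.

1370 kmol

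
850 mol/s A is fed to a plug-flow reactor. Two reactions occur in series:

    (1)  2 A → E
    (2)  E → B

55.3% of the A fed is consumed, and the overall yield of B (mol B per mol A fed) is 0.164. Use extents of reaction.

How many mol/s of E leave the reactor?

Conversion of A: A consumed = 2ξ₁ = 0.553 × 850 → ξ₁ = 235 mol/s.
Yield of B: 1ξ₂ / 850 = 0.164 → ξ₂ = 139.4 mol/s.
Outlet amounts (n = n₀ + Σ ν·ξ):
  A: 850 − 2(235) = 379.9
  E: 0 + 1(235) − 1(139.4) = 95.63
  B: 0 + 1(139.4) = 139.4

95.6 mol/s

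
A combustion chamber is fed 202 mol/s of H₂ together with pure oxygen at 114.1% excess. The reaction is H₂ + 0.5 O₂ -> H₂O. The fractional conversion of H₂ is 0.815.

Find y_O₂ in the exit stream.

0.399

Stoichiometric O₂ = 0.5 × 202 = 101 mol/s; O₂ fed = 101 × 2.141 = 216.2 mol/s.
Fuel reacted = 0.815 × 202 → ξ = 164.6 mol/s.
Outlet (n = n₀ + ν ξ):
  H₂: 202 − 1(164.6) = 37.37
  O₂: 216.2 − 0.5(164.6) = 133.9
  H₂O: 0 + 1(164.6) = 164.6
Total out = 335.9 mol/s; y_O₂ = 133.9 / 335.9 = 0.3987.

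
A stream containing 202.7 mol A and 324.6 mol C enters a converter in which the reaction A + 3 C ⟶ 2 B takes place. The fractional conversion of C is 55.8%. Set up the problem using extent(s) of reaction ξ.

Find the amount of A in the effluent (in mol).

142 mol

C reacted = 0.558 × 324.6 = 181.1 mol; ν_C = −3, so ξ = 181.1/3 = 60.38 mol.
Outlet amounts (n = n₀ + ν ξ):
  A: 202.7 − 1(60.38) = 142.3
  C: 324.6 − 3(60.38) = 143.5
  B: 0 + 2(60.38) = 120.8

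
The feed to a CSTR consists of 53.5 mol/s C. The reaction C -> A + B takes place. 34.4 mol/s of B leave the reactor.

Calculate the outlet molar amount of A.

34.4 mol/s

For B: n = n₀ + 1ξ → 34.4 = 0 + 1ξ, giving ξ = 34.4 mol/s.
Outlet amounts (n = n₀ + ν ξ):
  C: 53.5 − 1(34.4) = 19.1
  A: 0 + 1(34.4) = 34.4
  B: 0 + 1(34.4) = 34.4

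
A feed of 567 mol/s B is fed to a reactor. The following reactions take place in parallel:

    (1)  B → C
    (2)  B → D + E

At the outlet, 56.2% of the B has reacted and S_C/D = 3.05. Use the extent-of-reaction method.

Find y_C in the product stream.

0.372

Conversion of B: B consumed = 0.562 × 567 = 318.7 mol/s = 1ξ₁ + 1ξ₂.
Selectivity: 1ξ₁ / (1ξ₂) = 3.05 → ξ₁ = 3.05 ξ₂.
Substitute: (1·3.05 + 1) ξ₂ = 318.7 → ξ₂ = 78.68 mol/s, ξ₁ = 240 mol/s.
Outlet amounts (n = n₀ + Σ ν·ξ):
  B: 567 − 1(240) − 1(78.68) = 248.3
  C: 0 + 1(240) = 240
  D: 0 + 1(78.68) = 78.68
  E: 0 + 1(78.68) = 78.68
Total out = 645.7 mol/s; y_C = 240 / 645.7 = 0.3717.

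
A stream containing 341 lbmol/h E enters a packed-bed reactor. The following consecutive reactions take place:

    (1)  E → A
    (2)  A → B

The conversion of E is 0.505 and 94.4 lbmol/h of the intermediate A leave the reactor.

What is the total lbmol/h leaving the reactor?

341 lbmol/h

Conversion of E: E consumed = 1ξ₁ = 0.505 × 341 → ξ₁ = 172.2 lbmol/h.
A balance: n_A = 0 + 1ξ₁ − 1ξ₂ = 94.4 → ξ₂ = (1·172.2 − 94.4)/1 = 77.81 lbmol/h.
Outlet amounts (n = n₀ + Σ ν·ξ):
  E: 341 − 1(172.2) = 168.8
  A: 0 + 1(172.2) − 1(77.81) = 94.4
  B: 0 + 1(77.81) = 77.81
Total out = 168.8 + 94.4 + 77.81 = 341 lbmol/h.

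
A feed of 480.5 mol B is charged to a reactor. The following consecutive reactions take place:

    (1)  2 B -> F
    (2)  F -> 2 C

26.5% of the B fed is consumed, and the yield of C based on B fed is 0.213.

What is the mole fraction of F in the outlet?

0.0267

Conversion of B: B consumed = 2ξ₁ = 0.265 × 480.5 → ξ₁ = 63.67 mol.
Yield of C: 2ξ₂ / 480.5 = 0.213 → ξ₂ = 51.17 mol.
Outlet amounts (n = n₀ + Σ ν·ξ):
  B: 480.5 − 2(63.67) = 353.2
  F: 0 + 1(63.67) − 1(51.17) = 12.49
  C: 0 + 2(51.17) = 102.3
Total out = 468 mol; y_F = 12.49 / 468 = 0.02669.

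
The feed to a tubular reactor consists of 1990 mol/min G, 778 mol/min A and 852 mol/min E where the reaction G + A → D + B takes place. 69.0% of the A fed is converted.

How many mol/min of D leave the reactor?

A reacted = 0.69 × 778 = 536.8 mol/min; ν_A = −1, so ξ = 536.8/1 = 536.8 mol/min.
Outlet amounts (n = n₀ + ν ξ):
  G: 1990 − 1(536.8) = 1453
  A: 778 − 1(536.8) = 241.2
  D: 0 + 1(536.8) = 536.8
  B: 0 + 1(536.8) = 536.8
  E: 852 (inert)

537 mol/min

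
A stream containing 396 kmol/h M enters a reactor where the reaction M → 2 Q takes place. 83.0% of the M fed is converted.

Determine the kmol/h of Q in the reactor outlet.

657 kmol/h

M reacted = 0.83 × 396 = 328.7 kmol/h; ν_M = −1, so ξ = 328.7/1 = 328.7 kmol/h.
Outlet amounts (n = n₀ + ν ξ):
  M: 396 − 1(328.7) = 67.32
  Q: 0 + 2(328.7) = 657.4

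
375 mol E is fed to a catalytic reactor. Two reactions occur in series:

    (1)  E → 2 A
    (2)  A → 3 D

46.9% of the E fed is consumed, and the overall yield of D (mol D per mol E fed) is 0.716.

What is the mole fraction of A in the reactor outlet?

Conversion of E: E consumed = 1ξ₁ = 0.469 × 375 → ξ₁ = 175.9 mol.
Yield of D: 3ξ₂ / 375 = 0.716 → ξ₂ = 89.5 mol.
Outlet amounts (n = n₀ + Σ ν·ξ):
  E: 375 − 1(175.9) = 199.1
  A: 0 + 2(175.9) − 1(89.5) = 262.2
  D: 0 + 3(89.5) = 268.5
Total out = 729.9 mol; y_A = 262.2 / 729.9 = 0.3593.

0.359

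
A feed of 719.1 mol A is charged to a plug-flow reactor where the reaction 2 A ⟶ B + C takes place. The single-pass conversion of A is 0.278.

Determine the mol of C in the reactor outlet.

A reacted = 0.278 × 719.1 = 199.9 mol; ν_A = −2, so ξ = 199.9/2 = 99.95 mol.
Outlet amounts (n = n₀ + ν ξ):
  A: 719.1 − 2(99.95) = 519.2
  B: 0 + 1(99.95) = 99.95
  C: 0 + 1(99.95) = 99.95

100 mol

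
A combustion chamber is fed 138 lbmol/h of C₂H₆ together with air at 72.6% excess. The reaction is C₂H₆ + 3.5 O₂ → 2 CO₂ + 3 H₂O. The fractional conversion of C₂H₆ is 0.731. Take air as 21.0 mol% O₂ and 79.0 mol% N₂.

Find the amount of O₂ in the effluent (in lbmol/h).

481 lbmol/h

Stoichiometric O₂ = 3.5 × 138 = 483 lbmol/h; O₂ fed = 483 × 1.726 = 833.7 lbmol/h.
N₂ fed = 833.7 × 79/21 = 3136 lbmol/h.
Fuel reacted = 0.731 × 138 → ξ = 100.9 lbmol/h.
Outlet (n = n₀ + ν ξ):
  C₂H₆: 138 − 1(100.9) = 37.12
  O₂: 833.7 − 3.5(100.9) = 480.6
  N₂: 3136 (inert)
  CO₂: 0 + 2(100.9) = 201.8
  H₂O: 0 + 3(100.9) = 302.6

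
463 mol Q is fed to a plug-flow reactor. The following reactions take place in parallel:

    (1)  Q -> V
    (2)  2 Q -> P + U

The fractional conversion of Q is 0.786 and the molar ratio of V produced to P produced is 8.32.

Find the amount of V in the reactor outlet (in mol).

Conversion of Q: Q consumed = 0.786 × 463 = 363.9 mol = 1ξ₁ + 2ξ₂.
Selectivity: 1ξ₁ / (1ξ₂) = 8.32 → ξ₁ = 8.32 ξ₂.
Substitute: (1·8.32 + 2) ξ₂ = 363.9 → ξ₂ = 35.26 mol, ξ₁ = 293.4 mol.
Outlet amounts (n = n₀ + Σ ν·ξ):
  Q: 463 − 1(293.4) − 2(35.26) = 99.08
  V: 0 + 1(293.4) = 293.4
  P: 0 + 1(35.26) = 35.26
  U: 0 + 1(35.26) = 35.26

293 mol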